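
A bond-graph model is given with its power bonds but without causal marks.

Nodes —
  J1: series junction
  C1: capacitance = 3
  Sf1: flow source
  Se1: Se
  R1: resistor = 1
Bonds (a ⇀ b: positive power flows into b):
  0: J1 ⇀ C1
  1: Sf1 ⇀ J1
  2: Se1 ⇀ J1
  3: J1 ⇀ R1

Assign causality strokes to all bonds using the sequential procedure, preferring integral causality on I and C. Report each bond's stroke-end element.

b0 →J1
b1 →Sf1
b2 →J1
b3 →J1

β1 |Sf1  (Sf1 (Sf) sets flow on bond)
β2 |J1  (Se1 fixes effort; stroke away)
β0 |J1  (J1 flow already set via bond 1)
β3 |J1  (1-jn J1 has f-setter on 1)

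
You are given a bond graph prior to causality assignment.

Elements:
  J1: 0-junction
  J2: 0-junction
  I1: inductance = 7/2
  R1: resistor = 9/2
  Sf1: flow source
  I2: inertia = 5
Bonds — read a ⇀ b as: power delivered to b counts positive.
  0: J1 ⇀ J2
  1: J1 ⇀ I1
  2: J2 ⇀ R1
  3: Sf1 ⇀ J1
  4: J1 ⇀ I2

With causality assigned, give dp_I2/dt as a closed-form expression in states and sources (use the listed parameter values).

dp_I2/dt = 9*F_Sf1/2 - 9*p_I1/7 - 9*p_I2/10

#3 →Sf1  (Sf1 fixes flow; stroke at Sf1)
#1 →I1  (I1 integral (f out))
#4 →I2  (I2 integral (f out))
#0 →J1  (closing 0-jn rule on J1)
#2 →J2  (J2 needs exactly one e-in)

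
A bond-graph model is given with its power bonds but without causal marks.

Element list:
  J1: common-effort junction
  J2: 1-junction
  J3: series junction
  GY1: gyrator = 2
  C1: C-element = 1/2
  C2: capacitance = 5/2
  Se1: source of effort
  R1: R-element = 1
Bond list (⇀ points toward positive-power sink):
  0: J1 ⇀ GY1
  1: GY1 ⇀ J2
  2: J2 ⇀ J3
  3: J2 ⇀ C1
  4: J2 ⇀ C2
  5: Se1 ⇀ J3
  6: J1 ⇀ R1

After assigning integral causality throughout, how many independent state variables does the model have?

2  (C1, C2 all integral)

b5 →J3  (Se1: effort source, stroke at far end)
b2 →J2  (J3: last free bond brings flow in)
b3 →J2  (C1 integral (e out))
b4 →J2  (prefer integral on C2)
b1 →GY1  (only one flow-in slot at J2)
b0 →GY1  (through GY1, causality inverts; strokes same side of GY1)
b6 →J1  (closing 0-jn rule on J1)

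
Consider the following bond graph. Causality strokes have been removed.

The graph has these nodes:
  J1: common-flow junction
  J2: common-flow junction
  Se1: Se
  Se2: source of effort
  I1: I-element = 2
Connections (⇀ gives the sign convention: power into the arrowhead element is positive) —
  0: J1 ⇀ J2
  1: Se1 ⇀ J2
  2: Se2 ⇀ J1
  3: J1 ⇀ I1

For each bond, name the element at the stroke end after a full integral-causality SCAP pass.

#0 stroke→J1
#1 stroke→J2
#2 stroke→J1
#3 stroke→I1

#1 stroke→J2  (Se1 fixes effort; stroke away)
#2 stroke→J1  (Se2 (Se) sets effort on bond)
#0 stroke→J1  (only one flow-in slot at J2)
#3 stroke→I1  (J1 needs exactly one f-in)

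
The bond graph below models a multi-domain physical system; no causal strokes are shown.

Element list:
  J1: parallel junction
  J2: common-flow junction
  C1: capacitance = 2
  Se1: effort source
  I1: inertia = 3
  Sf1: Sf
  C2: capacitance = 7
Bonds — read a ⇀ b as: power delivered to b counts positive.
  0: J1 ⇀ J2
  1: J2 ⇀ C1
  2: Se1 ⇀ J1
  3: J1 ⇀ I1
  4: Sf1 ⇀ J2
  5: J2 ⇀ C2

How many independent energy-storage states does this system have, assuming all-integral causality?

β2 stroke→J1  (Se1 fixes effort; stroke away)
β4 stroke→Sf1  (Sf1 fixes flow; stroke at Sf1)
β0 stroke→J2  (J1 effort already set via bond 2)
β3 stroke→I1  (J1 effort already set via bond 2)
β1 stroke→J2  (J2: bond 4 brought flow, rest push out)
β5 stroke→J2  (1-jn J2 has f-setter on 4)

3  (C1, C2, I1 all integral)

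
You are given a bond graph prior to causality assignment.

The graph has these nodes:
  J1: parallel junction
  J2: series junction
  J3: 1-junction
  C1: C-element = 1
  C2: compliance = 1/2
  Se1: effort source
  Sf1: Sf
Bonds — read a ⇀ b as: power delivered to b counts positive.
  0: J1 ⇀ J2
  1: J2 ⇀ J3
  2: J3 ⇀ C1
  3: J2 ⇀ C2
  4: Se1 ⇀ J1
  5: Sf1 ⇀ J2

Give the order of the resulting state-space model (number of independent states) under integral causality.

β4 |J1  (source Se1 imposes e)
β5 |Sf1  (Sf1 fixes flow; stroke at Sf1)
β0 |J2  (J1 effort already set via bond 4)
β1 |J2  (J2: bond 5 brought flow, rest push out)
β3 |J2  (common-f at J2 fixed by 5)
β2 |J3  (J3: bond 1 brought flow, rest push out)

2  (C1, C2 all integral)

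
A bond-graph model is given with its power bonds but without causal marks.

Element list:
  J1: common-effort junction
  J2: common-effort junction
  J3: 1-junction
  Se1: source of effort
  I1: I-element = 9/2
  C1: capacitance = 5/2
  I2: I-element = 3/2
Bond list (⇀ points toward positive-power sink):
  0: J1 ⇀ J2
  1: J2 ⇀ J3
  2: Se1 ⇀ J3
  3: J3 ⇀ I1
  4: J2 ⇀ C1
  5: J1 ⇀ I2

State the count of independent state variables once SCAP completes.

bond 2 stroke at J3  (source Se1 imposes e)
bond 3 stroke at I1  (I1 outputs flow p/I1)
bond 1 stroke at J3  (J3: bond 3 brought flow, rest push out)
bond 4 stroke at J2  (prefer integral on C1)
bond 0 stroke at J1  (common-e at J2 fixed by 4)
bond 5 stroke at I2  (J1 effort already set via bond 0)

3  (C1, I1, I2 all integral)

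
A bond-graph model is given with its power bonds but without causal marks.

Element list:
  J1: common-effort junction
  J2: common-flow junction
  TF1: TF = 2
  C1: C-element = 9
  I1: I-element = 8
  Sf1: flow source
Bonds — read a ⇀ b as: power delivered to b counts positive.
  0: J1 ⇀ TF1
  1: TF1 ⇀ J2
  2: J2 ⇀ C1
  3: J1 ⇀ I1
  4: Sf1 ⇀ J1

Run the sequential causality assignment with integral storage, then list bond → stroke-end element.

bond 4 →Sf1  (source Sf1 imposes f)
bond 2 →J2  (C1 outputs effort q/C1)
bond 1 →TF1  (only one flow-in slot at J2)
bond 0 →J1  (TF1: transformer flips bond 1)
bond 3 →I1  (0-jn J1 has e-setter on 0)

#0 stroke→J1
#1 stroke→TF1
#2 stroke→J2
#3 stroke→I1
#4 stroke→Sf1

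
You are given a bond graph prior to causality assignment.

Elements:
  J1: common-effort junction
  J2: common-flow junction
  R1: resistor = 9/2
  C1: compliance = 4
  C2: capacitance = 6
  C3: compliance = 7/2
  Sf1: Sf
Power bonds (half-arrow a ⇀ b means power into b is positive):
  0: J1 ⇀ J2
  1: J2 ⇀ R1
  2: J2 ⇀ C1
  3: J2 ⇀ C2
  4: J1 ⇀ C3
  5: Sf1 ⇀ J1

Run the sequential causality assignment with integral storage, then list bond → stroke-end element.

b0 stroke at J2
b1 stroke at R1
b2 stroke at J2
b3 stroke at J2
b4 stroke at J1
b5 stroke at Sf1

bond 5 stroke at Sf1  (Sf1: flow source, stroke at near end)
bond 2 stroke at J2  (prefer integral on C1)
bond 3 stroke at J2  (C2: C, integral causality)
bond 4 stroke at J1  (C3 integral (e out))
bond 0 stroke at J2  (J1 effort already set via bond 4)
bond 1 stroke at R1  (only one flow-in slot at J2)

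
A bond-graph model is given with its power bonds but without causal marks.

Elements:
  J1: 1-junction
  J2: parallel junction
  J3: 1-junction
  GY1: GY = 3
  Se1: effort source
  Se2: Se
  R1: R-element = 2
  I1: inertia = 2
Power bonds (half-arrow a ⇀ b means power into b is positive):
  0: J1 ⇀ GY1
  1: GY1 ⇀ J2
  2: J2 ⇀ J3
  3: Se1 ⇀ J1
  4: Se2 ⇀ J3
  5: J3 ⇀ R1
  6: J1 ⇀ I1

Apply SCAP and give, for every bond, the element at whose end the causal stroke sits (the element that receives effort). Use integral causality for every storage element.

bond 3 |J1  (source Se1 imposes e)
bond 4 |J3  (Se2: effort source, stroke at far end)
bond 6 |I1  (I1: I, integral causality)
bond 0 |J1  (J1: bond 6 brought flow, rest push out)
bond 1 |J2  (through GY1, causality inverts; strokes same side of GY1)
bond 2 |J3  (common-e at J2 fixed by 1)
bond 5 |R1  (closing 1-jn rule on J3)

b0 stroke at J1
b1 stroke at J2
b2 stroke at J3
b3 stroke at J1
b4 stroke at J3
b5 stroke at R1
b6 stroke at I1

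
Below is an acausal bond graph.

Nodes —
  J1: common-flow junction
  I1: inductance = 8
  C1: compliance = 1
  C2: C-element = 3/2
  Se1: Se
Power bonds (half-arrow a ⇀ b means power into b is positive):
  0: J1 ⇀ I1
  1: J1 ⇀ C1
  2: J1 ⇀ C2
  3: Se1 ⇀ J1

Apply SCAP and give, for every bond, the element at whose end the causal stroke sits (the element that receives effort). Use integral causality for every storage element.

#0 →I1
#1 →J1
#2 →J1
#3 →J1

b3 →J1  (source Se1 imposes e)
b0 →I1  (I1 outputs flow p/I1)
b1 →J1  (common-f at J1 fixed by 0)
b2 →J1  (J1: bond 0 brought flow, rest push out)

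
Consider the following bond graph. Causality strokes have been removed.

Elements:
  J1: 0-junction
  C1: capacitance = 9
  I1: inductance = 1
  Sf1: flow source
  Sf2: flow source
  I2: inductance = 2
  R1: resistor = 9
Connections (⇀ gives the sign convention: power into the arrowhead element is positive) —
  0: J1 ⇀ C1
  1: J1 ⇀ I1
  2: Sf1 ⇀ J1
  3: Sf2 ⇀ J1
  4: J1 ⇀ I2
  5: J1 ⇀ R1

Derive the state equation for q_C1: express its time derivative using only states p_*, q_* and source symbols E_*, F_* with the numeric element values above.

dq_C1/dt = F_Sf1 + F_Sf2 - p_I1 - p_I2/2 - q_C1/81

bond 2 stroke→Sf1  (source Sf1 imposes f)
bond 3 stroke→Sf2  (Sf2 fixes flow; stroke at Sf2)
bond 0 stroke→J1  (C1 integral (e out))
bond 1 stroke→I1  (0-jn J1 has e-setter on 0)
bond 4 stroke→I2  (J1: bond 0 brought effort, rest push out)
bond 5 stroke→R1  (J1: bond 0 brought effort, rest push out)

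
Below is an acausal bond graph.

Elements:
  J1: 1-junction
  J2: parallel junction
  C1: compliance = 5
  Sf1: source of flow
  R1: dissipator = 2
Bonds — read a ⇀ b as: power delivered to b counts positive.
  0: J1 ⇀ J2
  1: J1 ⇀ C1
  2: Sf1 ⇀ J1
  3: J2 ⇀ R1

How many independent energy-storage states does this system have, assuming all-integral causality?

b2 stroke at Sf1  (Sf1 (Sf) sets flow on bond)
b0 stroke at J1  (J1 flow already set via bond 2)
b1 stroke at J1  (J1: bond 2 brought flow, rest push out)
b3 stroke at J2  (closing 0-jn rule on J2)

1  (C1 all integral)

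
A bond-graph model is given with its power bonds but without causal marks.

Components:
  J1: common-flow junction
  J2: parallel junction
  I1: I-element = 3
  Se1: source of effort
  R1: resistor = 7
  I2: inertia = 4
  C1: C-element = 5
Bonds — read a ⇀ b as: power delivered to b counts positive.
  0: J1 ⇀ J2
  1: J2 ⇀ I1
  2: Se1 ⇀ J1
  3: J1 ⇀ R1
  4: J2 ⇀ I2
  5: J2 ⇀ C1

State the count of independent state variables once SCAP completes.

bond 2 stroke→J1  (Se1 (Se) sets effort on bond)
bond 1 stroke→I1  (I1 integral (f out))
bond 4 stroke→I2  (prefer integral on I2)
bond 5 stroke→J2  (C1: C, integral causality)
bond 0 stroke→J1  (0-jn J2 has e-setter on 5)
bond 3 stroke→R1  (only one flow-in slot at J1)

3  (C1, I1, I2 all integral)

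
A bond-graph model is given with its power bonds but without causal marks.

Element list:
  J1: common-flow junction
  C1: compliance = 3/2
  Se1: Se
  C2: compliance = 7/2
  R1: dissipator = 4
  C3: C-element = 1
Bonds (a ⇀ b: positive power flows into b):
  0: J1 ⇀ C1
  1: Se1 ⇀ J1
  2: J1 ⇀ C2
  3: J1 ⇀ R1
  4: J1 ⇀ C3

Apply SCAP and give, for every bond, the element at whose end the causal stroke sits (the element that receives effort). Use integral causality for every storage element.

β0 stroke→J1
β1 stroke→J1
β2 stroke→J1
β3 stroke→R1
β4 stroke→J1

b1 |J1  (source Se1 imposes e)
b0 |J1  (C1 outputs effort q/C1)
b2 |J1  (C2: C, integral causality)
b4 |J1  (C3 integral (e out))
b3 |R1  (J1: last free bond brings flow in)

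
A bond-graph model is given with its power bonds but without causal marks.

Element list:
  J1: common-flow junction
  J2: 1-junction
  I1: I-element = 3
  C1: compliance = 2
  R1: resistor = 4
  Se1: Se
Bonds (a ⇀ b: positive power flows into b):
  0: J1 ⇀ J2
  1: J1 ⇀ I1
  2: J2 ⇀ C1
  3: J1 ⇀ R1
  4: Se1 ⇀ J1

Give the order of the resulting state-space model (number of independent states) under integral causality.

β4 stroke at J1  (Se1 (Se) sets effort on bond)
β1 stroke at I1  (I1 integral (f out))
β0 stroke at J1  (1-jn J1 has f-setter on 1)
β3 stroke at J1  (J1 flow already set via bond 1)
β2 stroke at J2  (common-f at J2 fixed by 0)

2  (C1, I1 all integral)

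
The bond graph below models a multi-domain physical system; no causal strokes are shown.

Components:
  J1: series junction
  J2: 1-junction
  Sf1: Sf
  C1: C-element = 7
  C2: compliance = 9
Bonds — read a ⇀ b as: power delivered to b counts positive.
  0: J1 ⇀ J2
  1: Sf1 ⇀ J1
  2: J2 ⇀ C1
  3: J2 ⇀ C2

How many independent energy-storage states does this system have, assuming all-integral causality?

2  (C1, C2 all integral)

b1 |Sf1  (Sf1: flow source, stroke at near end)
b0 |J1  (common-f at J1 fixed by 1)
b2 |J2  (J2 flow already set via bond 0)
b3 |J2  (J2 flow already set via bond 0)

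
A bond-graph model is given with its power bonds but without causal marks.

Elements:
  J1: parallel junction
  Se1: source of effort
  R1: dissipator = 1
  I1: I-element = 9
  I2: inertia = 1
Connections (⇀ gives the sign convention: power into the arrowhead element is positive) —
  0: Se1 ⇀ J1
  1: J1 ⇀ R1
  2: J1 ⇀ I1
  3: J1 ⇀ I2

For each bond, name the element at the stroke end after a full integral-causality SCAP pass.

bond 0 stroke→J1  (Se1 fixes effort; stroke away)
bond 1 stroke→R1  (common-e at J1 fixed by 0)
bond 2 stroke→I1  (0-jn J1 has e-setter on 0)
bond 3 stroke→I2  (0-jn J1 has e-setter on 0)

bond 0 |J1
bond 1 |R1
bond 2 |I1
bond 3 |I2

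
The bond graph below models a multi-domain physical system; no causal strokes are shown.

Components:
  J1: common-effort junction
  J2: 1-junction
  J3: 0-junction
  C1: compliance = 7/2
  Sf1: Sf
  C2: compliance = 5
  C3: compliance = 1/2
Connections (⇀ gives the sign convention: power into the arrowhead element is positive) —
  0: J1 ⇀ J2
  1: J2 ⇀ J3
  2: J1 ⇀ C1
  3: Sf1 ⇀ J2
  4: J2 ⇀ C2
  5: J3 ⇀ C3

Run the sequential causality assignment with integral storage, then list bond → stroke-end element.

bond 0 →J2
bond 1 →J2
bond 2 →J1
bond 3 →Sf1
bond 4 →J2
bond 5 →J3

b3 stroke→Sf1  (Sf1 (Sf) sets flow on bond)
b0 stroke→J2  (common-f at J2 fixed by 3)
b1 stroke→J2  (J2 flow already set via bond 3)
b4 stroke→J2  (J2 flow already set via bond 3)
b5 stroke→J3  (J3: last free bond brings effort in)
b2 stroke→J1  (J1: last free bond brings effort in)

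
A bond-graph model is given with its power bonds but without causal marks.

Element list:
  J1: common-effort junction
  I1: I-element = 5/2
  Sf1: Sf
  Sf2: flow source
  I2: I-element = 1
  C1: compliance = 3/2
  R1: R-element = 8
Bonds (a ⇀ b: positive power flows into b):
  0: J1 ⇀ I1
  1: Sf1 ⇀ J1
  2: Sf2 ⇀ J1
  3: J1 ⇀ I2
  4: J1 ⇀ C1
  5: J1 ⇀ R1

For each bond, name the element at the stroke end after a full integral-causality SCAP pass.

#1 |Sf1  (Sf1: flow source, stroke at near end)
#2 |Sf2  (Sf2 (Sf) sets flow on bond)
#0 |I1  (I1 outputs flow p/I1)
#3 |I2  (I2 outputs flow p/I2)
#4 |J1  (C1: C, integral causality)
#5 |R1  (J1 effort already set via bond 4)

β0 →I1
β1 →Sf1
β2 →Sf2
β3 →I2
β4 →J1
β5 →R1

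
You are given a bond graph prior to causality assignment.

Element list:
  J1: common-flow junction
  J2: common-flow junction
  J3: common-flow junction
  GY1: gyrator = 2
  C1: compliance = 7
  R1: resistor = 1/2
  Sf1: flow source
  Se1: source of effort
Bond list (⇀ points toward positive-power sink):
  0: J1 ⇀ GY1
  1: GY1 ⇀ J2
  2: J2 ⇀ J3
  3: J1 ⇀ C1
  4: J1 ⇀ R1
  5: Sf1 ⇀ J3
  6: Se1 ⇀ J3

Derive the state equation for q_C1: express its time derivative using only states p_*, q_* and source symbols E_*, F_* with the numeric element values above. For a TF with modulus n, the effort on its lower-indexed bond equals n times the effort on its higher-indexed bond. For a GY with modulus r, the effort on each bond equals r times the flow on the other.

dq_C1/dt = -4*F_Sf1 - 2*q_C1/7

bond 5 →Sf1  (Sf1: flow source, stroke at near end)
bond 6 →J3  (Se1: effort source, stroke at far end)
bond 2 →J3  (J3 flow already set via bond 5)
bond 1 →J2  (J2 flow already set via bond 2)
bond 0 →J1  (GY1 both-in/both-out from 1)
bond 3 →J1  (C1 integral (e out))
bond 4 →R1  (J1 needs exactly one f-in)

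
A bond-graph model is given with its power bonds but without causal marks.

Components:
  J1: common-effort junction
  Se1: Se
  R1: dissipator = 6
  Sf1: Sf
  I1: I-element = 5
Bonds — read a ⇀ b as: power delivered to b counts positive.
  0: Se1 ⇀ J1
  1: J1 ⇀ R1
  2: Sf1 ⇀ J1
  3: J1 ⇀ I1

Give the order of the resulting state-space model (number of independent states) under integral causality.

1  (I1 all integral)

β0 stroke→J1  (source Se1 imposes e)
β2 stroke→Sf1  (Sf1: flow source, stroke at near end)
β1 stroke→R1  (0-jn J1 has e-setter on 0)
β3 stroke→I1  (common-e at J1 fixed by 0)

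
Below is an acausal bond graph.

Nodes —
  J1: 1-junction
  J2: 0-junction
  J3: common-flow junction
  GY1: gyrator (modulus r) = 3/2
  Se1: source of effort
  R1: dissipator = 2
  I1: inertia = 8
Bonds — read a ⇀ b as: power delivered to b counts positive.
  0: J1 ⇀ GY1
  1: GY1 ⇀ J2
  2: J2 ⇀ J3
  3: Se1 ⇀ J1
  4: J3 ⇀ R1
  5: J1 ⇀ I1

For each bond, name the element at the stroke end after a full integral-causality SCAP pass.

#3 →J1  (Se1: effort source, stroke at far end)
#5 →I1  (I1: I, integral causality)
#0 →J1  (1-jn J1 has f-setter on 5)
#1 →J2  (GY1: gyrator matches bond 0)
#2 →J3  (J2: bond 1 brought effort, rest push out)
#4 →R1  (J3: last free bond brings flow in)

β0 stroke at J1
β1 stroke at J2
β2 stroke at J3
β3 stroke at J1
β4 stroke at R1
β5 stroke at I1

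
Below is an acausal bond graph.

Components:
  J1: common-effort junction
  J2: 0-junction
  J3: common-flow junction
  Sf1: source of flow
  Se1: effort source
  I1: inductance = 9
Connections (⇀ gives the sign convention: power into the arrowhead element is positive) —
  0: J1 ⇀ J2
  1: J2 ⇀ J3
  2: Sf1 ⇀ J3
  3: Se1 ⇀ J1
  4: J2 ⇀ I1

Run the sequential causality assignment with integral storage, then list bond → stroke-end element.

b0 stroke at J2
b1 stroke at J3
b2 stroke at Sf1
b3 stroke at J1
b4 stroke at I1

#2 |Sf1  (Sf1: flow source, stroke at near end)
#3 |J1  (Se1 (Se) sets effort on bond)
#0 |J2  (0-jn J1 has e-setter on 3)
#1 |J3  (J2: bond 0 brought effort, rest push out)
#4 |I1  (J2: bond 0 brought effort, rest push out)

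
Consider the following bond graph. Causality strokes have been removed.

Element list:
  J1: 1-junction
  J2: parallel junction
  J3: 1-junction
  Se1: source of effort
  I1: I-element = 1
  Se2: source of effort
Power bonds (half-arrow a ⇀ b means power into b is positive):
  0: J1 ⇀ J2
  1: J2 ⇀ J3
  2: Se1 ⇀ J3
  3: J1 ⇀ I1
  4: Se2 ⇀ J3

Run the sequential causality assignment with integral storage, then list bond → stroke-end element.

b0 →J1
b1 →J2
b2 →J3
b3 →I1
b4 →J3

#2 |J3  (Se1 fixes effort; stroke away)
#4 |J3  (source Se2 imposes e)
#1 |J2  (J3: last free bond brings flow in)
#0 |J1  (J2 effort already set via bond 1)
#3 |I1  (only one flow-in slot at J1)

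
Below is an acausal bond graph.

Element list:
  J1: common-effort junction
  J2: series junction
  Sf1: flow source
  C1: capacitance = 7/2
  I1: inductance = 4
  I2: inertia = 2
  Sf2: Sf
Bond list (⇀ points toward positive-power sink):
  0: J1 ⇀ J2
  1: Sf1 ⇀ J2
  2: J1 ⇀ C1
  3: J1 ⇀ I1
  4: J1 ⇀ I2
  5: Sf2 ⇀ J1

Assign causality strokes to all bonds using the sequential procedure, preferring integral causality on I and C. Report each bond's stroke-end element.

b0 →J2
b1 →Sf1
b2 →J1
b3 →I1
b4 →I2
b5 →Sf2

β1 stroke→Sf1  (source Sf1 imposes f)
β5 stroke→Sf2  (source Sf2 imposes f)
β0 stroke→J2  (J2 flow already set via bond 1)
β2 stroke→J1  (C1: C, integral causality)
β3 stroke→I1  (0-jn J1 has e-setter on 2)
β4 stroke→I2  (0-jn J1 has e-setter on 2)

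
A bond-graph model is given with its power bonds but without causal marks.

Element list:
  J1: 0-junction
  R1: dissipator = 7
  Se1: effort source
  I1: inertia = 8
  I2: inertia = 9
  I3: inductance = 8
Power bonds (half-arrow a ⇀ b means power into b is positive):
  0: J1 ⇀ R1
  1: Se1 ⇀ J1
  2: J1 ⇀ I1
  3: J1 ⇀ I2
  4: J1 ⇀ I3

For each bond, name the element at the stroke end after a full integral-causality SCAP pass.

bond 0 →R1
bond 1 →J1
bond 2 →I1
bond 3 →I2
bond 4 →I3

β1 →J1  (Se1 fixes effort; stroke away)
β0 →R1  (J1: bond 1 brought effort, rest push out)
β2 →I1  (J1 effort already set via bond 1)
β3 →I2  (0-jn J1 has e-setter on 1)
β4 →I3  (J1: bond 1 brought effort, rest push out)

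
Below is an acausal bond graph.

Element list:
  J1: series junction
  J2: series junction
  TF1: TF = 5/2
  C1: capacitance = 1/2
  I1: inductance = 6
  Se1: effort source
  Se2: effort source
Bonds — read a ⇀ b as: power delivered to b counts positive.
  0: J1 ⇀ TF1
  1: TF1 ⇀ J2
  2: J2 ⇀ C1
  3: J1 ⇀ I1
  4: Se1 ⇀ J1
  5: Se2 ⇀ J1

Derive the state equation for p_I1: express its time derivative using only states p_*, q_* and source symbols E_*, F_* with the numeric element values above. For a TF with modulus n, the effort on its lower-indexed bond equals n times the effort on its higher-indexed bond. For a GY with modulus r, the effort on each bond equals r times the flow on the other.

bond 4 stroke at J1  (source Se1 imposes e)
bond 5 stroke at J1  (Se2 (Se) sets effort on bond)
bond 2 stroke at J2  (C1: C, integral causality)
bond 1 stroke at TF1  (closing 1-jn rule on J2)
bond 0 stroke at J1  (TF1 one-in-one-out from 1)
bond 3 stroke at I1  (closing 1-jn rule on J1)

dp_I1/dt = E_Se1 + E_Se2 - 5*q_C1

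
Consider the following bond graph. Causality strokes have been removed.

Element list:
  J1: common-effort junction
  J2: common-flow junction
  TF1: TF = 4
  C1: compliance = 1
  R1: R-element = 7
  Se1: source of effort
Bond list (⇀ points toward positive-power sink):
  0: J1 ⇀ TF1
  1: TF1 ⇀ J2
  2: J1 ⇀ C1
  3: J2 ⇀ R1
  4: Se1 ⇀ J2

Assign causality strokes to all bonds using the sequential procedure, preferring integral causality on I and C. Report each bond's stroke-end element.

#4 |J2  (Se1 (Se) sets effort on bond)
#2 |J1  (C1: C, integral causality)
#0 |TF1  (J1: bond 2 brought effort, rest push out)
#1 |J2  (through TF1, causality passes straight; one stroke at TF1)
#3 |R1  (J2 needs exactly one f-in)

bond 0 stroke at TF1
bond 1 stroke at J2
bond 2 stroke at J1
bond 3 stroke at R1
bond 4 stroke at J2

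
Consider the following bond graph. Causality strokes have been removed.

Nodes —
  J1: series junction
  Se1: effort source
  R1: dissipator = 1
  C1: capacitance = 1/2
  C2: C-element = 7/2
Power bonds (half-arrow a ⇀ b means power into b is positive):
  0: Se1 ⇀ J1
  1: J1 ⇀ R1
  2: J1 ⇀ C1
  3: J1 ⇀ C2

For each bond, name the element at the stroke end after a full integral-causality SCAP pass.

b0 stroke at J1  (Se1 fixes effort; stroke away)
b2 stroke at J1  (C1 outputs effort q/C1)
b3 stroke at J1  (C2: C, integral causality)
b1 stroke at R1  (only one flow-in slot at J1)

#0 |J1
#1 |R1
#2 |J1
#3 |J1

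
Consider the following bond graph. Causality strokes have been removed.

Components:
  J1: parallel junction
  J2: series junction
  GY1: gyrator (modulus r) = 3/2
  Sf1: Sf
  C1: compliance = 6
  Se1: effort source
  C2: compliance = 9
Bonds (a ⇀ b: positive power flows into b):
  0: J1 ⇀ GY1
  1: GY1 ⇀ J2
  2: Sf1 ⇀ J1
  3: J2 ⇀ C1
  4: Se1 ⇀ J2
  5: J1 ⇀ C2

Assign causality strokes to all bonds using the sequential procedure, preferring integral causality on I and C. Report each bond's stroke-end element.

β2 |Sf1  (Sf1 fixes flow; stroke at Sf1)
β4 |J2  (Se1 fixes effort; stroke away)
β3 |J2  (prefer integral on C1)
β1 |GY1  (J2 needs exactly one f-in)
β0 |GY1  (GY GY1: same side as bond 1)
β5 |J1  (J1 needs exactly one e-in)

b0 →GY1
b1 →GY1
b2 →Sf1
b3 →J2
b4 →J2
b5 →J1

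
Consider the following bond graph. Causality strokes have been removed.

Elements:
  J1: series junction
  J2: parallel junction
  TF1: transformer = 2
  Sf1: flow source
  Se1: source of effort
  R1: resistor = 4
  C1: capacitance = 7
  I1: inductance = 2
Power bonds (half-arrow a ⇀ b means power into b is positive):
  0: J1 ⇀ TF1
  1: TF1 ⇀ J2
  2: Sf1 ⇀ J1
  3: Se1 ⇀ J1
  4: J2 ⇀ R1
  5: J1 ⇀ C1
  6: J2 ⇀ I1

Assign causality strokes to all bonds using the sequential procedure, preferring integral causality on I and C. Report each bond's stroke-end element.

bond 2 |Sf1  (Sf1: flow source, stroke at near end)
bond 3 |J1  (Se1 fixes effort; stroke away)
bond 0 |J1  (J1 flow already set via bond 2)
bond 5 |J1  (1-jn J1 has f-setter on 2)
bond 1 |TF1  (TF1: transformer flips bond 0)
bond 6 |I1  (I1 outputs flow p/I1)
bond 4 |J2  (closing 0-jn rule on J2)

bond 0 stroke→J1
bond 1 stroke→TF1
bond 2 stroke→Sf1
bond 3 stroke→J1
bond 4 stroke→J2
bond 5 stroke→J1
bond 6 stroke→I1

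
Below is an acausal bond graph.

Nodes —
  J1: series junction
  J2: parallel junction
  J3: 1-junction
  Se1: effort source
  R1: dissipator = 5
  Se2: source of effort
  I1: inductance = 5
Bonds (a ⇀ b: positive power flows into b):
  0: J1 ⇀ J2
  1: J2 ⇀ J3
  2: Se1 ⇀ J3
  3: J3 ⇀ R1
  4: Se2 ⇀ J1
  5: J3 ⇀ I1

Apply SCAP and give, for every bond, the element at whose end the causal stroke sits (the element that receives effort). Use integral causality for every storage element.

β2 stroke→J3  (Se1 fixes effort; stroke away)
β4 stroke→J1  (Se2 fixes effort; stroke away)
β0 stroke→J2  (J1: last free bond brings flow in)
β1 stroke→J3  (common-e at J2 fixed by 0)
β5 stroke→I1  (I1 outputs flow p/I1)
β3 stroke→J3  (common-f at J3 fixed by 5)

bond 0 stroke at J2
bond 1 stroke at J3
bond 2 stroke at J3
bond 3 stroke at J3
bond 4 stroke at J1
bond 5 stroke at I1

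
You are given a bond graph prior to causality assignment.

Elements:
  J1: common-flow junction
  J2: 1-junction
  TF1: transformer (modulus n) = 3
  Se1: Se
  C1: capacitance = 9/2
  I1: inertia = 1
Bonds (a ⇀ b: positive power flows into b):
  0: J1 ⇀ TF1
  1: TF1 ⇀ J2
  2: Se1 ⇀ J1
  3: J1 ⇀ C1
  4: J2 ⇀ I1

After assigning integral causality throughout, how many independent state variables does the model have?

2  (C1, I1 all integral)

#2 stroke→J1  (Se1 fixes effort; stroke away)
#3 stroke→J1  (C1: C, integral causality)
#0 stroke→TF1  (J1: last free bond brings flow in)
#1 stroke→J2  (TF1 one-in-one-out from 0)
#4 stroke→I1  (J2 needs exactly one f-in)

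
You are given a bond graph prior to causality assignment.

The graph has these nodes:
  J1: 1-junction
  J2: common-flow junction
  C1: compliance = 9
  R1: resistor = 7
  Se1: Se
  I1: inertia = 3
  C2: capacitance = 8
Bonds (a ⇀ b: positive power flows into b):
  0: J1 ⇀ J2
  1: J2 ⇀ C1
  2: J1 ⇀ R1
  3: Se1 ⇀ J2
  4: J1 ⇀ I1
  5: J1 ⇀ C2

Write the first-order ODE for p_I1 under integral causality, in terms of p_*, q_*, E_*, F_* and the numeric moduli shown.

dp_I1/dt = E_Se1 - 7*p_I1/3 - q_C1/9 - q_C2/8

b3 stroke→J2  (Se1 (Se) sets effort on bond)
b1 stroke→J2  (prefer integral on C1)
b0 stroke→J1  (J2 needs exactly one f-in)
b4 stroke→I1  (prefer integral on I1)
b2 stroke→J1  (1-jn J1 has f-setter on 4)
b5 stroke→J1  (common-f at J1 fixed by 4)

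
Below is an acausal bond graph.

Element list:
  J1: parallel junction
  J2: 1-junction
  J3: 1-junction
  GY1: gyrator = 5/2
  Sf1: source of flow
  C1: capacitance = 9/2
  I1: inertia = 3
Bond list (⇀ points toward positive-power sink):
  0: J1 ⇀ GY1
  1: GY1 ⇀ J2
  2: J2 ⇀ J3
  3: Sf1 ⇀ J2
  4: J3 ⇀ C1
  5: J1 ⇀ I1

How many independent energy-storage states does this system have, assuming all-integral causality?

2  (C1, I1 all integral)

bond 3 |Sf1  (Sf1 (Sf) sets flow on bond)
bond 1 |J2  (common-f at J2 fixed by 3)
bond 2 |J2  (J2 flow already set via bond 3)
bond 4 |J3  (1-jn J3 has f-setter on 2)
bond 0 |J1  (GY1: gyrator matches bond 1)
bond 5 |I1  (common-e at J1 fixed by 0)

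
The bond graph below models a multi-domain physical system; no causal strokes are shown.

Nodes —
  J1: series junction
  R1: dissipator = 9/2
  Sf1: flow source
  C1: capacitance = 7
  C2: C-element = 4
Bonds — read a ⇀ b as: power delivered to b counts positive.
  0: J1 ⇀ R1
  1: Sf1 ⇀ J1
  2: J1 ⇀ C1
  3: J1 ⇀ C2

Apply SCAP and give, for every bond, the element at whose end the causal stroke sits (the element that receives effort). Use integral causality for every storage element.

#1 stroke→Sf1  (Sf1 (Sf) sets flow on bond)
#0 stroke→J1  (J1: bond 1 brought flow, rest push out)
#2 stroke→J1  (J1 flow already set via bond 1)
#3 stroke→J1  (J1: bond 1 brought flow, rest push out)

bond 0 stroke at J1
bond 1 stroke at Sf1
bond 2 stroke at J1
bond 3 stroke at J1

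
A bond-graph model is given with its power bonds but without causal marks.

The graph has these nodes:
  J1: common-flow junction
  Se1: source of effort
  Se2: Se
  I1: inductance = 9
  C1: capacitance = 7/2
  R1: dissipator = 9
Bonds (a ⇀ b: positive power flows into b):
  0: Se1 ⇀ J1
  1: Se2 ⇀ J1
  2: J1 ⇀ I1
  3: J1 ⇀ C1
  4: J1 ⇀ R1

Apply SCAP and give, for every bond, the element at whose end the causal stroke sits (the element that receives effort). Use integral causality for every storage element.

b0 |J1  (Se1: effort source, stroke at far end)
b1 |J1  (Se2 fixes effort; stroke away)
b2 |I1  (prefer integral on I1)
b3 |J1  (common-f at J1 fixed by 2)
b4 |J1  (J1: bond 2 brought flow, rest push out)

#0 |J1
#1 |J1
#2 |I1
#3 |J1
#4 |J1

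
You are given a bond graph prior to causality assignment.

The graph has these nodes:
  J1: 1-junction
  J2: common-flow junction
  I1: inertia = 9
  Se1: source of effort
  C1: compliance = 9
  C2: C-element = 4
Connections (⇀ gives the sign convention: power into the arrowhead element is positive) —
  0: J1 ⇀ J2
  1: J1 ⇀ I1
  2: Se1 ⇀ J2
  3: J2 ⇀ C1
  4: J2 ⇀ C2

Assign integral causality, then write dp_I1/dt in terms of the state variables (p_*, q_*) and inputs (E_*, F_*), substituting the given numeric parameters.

dp_I1/dt = E_Se1 - q_C1/9 - q_C2/4

#2 stroke→J2  (Se1 (Se) sets effort on bond)
#1 stroke→I1  (I1 integral (f out))
#0 stroke→J1  (1-jn J1 has f-setter on 1)
#3 stroke→J2  (J2 flow already set via bond 0)
#4 stroke→J2  (1-jn J2 has f-setter on 0)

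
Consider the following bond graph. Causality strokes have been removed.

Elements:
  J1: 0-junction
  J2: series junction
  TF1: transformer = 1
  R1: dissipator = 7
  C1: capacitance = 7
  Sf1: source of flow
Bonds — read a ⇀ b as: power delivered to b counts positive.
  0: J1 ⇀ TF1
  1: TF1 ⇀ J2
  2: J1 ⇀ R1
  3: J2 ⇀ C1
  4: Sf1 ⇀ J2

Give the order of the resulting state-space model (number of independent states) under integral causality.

1  (C1 all integral)

β4 →Sf1  (Sf1: flow source, stroke at near end)
β1 →J2  (J2 flow already set via bond 4)
β3 →J2  (common-f at J2 fixed by 4)
β0 →TF1  (TF TF1: opposite of bond 1)
β2 →J1  (J1 needs exactly one e-in)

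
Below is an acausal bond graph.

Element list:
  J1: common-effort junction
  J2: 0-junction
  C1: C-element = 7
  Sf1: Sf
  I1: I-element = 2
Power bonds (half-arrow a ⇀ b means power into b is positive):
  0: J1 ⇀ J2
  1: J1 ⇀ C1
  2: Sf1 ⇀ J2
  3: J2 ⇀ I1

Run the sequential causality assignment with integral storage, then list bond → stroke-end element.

#2 stroke→Sf1  (Sf1 fixes flow; stroke at Sf1)
#1 stroke→J1  (C1 integral (e out))
#0 stroke→J2  (J1 effort already set via bond 1)
#3 stroke→I1  (J2 effort already set via bond 0)

bond 0 stroke→J2
bond 1 stroke→J1
bond 2 stroke→Sf1
bond 3 stroke→I1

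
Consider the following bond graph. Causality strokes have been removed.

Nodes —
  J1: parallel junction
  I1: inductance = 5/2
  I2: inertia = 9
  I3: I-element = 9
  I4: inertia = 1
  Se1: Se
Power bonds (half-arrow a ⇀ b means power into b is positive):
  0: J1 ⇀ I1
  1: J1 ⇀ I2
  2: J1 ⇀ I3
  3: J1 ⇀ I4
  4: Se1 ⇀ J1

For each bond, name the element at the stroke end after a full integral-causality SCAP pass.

#0 →I1
#1 →I2
#2 →I3
#3 →I4
#4 →J1

bond 4 |J1  (Se1: effort source, stroke at far end)
bond 0 |I1  (common-e at J1 fixed by 4)
bond 1 |I2  (common-e at J1 fixed by 4)
bond 2 |I3  (common-e at J1 fixed by 4)
bond 3 |I4  (J1 effort already set via bond 4)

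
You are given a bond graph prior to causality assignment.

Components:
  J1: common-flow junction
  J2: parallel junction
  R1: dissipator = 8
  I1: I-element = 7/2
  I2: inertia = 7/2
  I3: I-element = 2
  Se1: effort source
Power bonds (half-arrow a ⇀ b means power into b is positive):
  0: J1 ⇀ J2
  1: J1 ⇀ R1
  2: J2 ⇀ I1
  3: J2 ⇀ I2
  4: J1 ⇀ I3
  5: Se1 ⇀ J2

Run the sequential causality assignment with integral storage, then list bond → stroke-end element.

b5 →J2  (source Se1 imposes e)
b0 →J1  (J2 effort already set via bond 5)
b2 →I1  (0-jn J2 has e-setter on 5)
b3 →I2  (0-jn J2 has e-setter on 5)
b4 →I3  (I3: I, integral causality)
b1 →J1  (J1 flow already set via bond 4)

b0 stroke→J1
b1 stroke→J1
b2 stroke→I1
b3 stroke→I2
b4 stroke→I3
b5 stroke→J2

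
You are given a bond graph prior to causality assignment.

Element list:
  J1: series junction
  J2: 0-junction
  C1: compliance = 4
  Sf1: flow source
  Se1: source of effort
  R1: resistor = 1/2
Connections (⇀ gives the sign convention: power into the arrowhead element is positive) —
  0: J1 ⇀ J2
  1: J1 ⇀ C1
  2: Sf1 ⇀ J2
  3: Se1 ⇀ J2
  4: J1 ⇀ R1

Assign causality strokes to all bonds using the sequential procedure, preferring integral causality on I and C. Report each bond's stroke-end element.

b0 |J1
b1 |J1
b2 |Sf1
b3 |J2
b4 |R1

#2 stroke→Sf1  (source Sf1 imposes f)
#3 stroke→J2  (Se1 fixes effort; stroke away)
#0 stroke→J1  (0-jn J2 has e-setter on 3)
#1 stroke→J1  (prefer integral on C1)
#4 stroke→R1  (closing 1-jn rule on J1)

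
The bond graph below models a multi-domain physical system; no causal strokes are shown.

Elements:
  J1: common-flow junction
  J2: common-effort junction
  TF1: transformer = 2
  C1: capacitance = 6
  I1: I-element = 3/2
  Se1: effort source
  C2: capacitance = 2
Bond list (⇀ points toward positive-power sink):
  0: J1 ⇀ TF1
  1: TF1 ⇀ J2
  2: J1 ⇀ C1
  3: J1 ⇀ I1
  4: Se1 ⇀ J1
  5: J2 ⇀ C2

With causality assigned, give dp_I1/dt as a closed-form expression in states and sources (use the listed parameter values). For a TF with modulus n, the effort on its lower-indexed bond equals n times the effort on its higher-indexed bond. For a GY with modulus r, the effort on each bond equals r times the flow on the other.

β4 stroke at J1  (Se1 (Se) sets effort on bond)
β2 stroke at J1  (prefer integral on C1)
β3 stroke at I1  (I1 outputs flow p/I1)
β0 stroke at J1  (1-jn J1 has f-setter on 3)
β1 stroke at TF1  (TF1: transformer flips bond 0)
β5 stroke at J2  (closing 0-jn rule on J2)

dp_I1/dt = E_Se1 - q_C1/6 - q_C2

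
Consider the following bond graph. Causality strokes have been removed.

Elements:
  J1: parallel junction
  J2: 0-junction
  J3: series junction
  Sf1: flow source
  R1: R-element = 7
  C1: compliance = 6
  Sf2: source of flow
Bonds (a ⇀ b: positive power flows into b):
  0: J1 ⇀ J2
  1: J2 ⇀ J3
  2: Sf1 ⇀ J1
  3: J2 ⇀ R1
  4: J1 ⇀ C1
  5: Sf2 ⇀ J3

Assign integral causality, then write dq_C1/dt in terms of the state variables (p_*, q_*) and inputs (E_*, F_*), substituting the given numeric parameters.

dq_C1/dt = F_Sf1 - F_Sf2 - q_C1/42

bond 2 stroke at Sf1  (Sf1: flow source, stroke at near end)
bond 5 stroke at Sf2  (Sf2 (Sf) sets flow on bond)
bond 1 stroke at J3  (1-jn J3 has f-setter on 5)
bond 4 stroke at J1  (C1 outputs effort q/C1)
bond 0 stroke at J2  (common-e at J1 fixed by 4)
bond 3 stroke at R1  (common-e at J2 fixed by 0)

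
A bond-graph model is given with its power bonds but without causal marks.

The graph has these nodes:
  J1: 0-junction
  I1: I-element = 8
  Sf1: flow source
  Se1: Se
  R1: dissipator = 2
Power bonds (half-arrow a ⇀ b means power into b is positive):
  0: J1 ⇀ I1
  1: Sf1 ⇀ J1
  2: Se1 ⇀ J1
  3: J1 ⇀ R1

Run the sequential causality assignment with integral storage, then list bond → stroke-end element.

bond 1 stroke at Sf1  (Sf1 fixes flow; stroke at Sf1)
bond 2 stroke at J1  (Se1: effort source, stroke at far end)
bond 0 stroke at I1  (0-jn J1 has e-setter on 2)
bond 3 stroke at R1  (J1 effort already set via bond 2)

bond 0 stroke→I1
bond 1 stroke→Sf1
bond 2 stroke→J1
bond 3 stroke→R1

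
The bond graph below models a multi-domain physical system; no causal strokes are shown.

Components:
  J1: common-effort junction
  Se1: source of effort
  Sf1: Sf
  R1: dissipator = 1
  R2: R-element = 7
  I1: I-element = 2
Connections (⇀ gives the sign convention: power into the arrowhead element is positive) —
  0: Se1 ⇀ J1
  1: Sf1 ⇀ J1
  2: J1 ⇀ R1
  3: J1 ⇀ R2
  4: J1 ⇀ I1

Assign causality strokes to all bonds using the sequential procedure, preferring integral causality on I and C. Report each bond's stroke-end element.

#0 stroke→J1  (Se1 fixes effort; stroke away)
#1 stroke→Sf1  (Sf1: flow source, stroke at near end)
#2 stroke→R1  (common-e at J1 fixed by 0)
#3 stroke→R2  (0-jn J1 has e-setter on 0)
#4 stroke→I1  (J1 effort already set via bond 0)

#0 |J1
#1 |Sf1
#2 |R1
#3 |R2
#4 |I1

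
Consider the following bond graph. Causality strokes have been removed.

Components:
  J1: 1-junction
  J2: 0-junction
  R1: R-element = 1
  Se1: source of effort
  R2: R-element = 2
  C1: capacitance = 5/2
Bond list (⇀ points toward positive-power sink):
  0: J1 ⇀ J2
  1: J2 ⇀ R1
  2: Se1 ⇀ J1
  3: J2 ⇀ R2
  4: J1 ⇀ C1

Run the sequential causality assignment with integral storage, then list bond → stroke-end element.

b2 stroke→J1  (Se1: effort source, stroke at far end)
b4 stroke→J1  (C1: C, integral causality)
b0 stroke→J2  (only one flow-in slot at J1)
b1 stroke→R1  (J2: bond 0 brought effort, rest push out)
b3 stroke→R2  (J2: bond 0 brought effort, rest push out)

b0 stroke→J2
b1 stroke→R1
b2 stroke→J1
b3 stroke→R2
b4 stroke→J1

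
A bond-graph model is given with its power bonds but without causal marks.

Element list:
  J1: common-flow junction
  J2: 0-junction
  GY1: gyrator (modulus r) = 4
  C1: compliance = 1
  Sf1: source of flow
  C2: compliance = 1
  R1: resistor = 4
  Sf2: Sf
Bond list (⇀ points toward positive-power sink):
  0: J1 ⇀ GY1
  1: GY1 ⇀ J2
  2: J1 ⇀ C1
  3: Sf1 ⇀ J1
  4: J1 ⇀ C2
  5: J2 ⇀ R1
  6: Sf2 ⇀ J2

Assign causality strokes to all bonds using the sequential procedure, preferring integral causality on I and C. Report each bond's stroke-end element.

bond 0 →J1
bond 1 →J2
bond 2 →J1
bond 3 →Sf1
bond 4 →J1
bond 5 →R1
bond 6 →Sf2

bond 3 →Sf1  (source Sf1 imposes f)
bond 6 →Sf2  (Sf2 fixes flow; stroke at Sf2)
bond 0 →J1  (common-f at J1 fixed by 3)
bond 2 →J1  (1-jn J1 has f-setter on 3)
bond 4 →J1  (common-f at J1 fixed by 3)
bond 1 →J2  (GY GY1: same side as bond 0)
bond 5 →R1  (J2 effort already set via bond 1)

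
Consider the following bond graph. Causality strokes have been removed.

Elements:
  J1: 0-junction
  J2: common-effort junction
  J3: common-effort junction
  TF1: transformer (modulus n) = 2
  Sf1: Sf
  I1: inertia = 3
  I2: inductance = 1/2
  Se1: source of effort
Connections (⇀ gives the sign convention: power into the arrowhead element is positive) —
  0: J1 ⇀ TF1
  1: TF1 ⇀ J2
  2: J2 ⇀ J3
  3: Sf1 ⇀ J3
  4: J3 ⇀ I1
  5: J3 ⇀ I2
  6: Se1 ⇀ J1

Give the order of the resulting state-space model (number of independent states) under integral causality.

β3 |Sf1  (Sf1: flow source, stroke at near end)
β6 |J1  (Se1 fixes effort; stroke away)
β0 |TF1  (0-jn J1 has e-setter on 6)
β1 |J2  (TF1 one-in-one-out from 0)
β2 |J3  (J2 effort already set via bond 1)
β4 |I1  (J3 effort already set via bond 2)
β5 |I2  (0-jn J3 has e-setter on 2)

2  (I1, I2 all integral)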